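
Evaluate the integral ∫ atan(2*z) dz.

Use integration by parts with u = arctan(2*z), dv = dz.
Then du = 2/(4*z**2 + 1) dz.

z*atan(2*z) - log(4*z**2 + 1)/4 + C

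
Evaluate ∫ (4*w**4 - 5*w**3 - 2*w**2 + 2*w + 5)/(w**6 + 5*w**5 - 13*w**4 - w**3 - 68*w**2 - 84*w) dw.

Factor the denominator: w*(w - 3)*(w + 1)*(w + 7)*(w**2 + 4).
Partial-fraction decomposition: 11*(7*w + 4)/(212*(w**2 + 4)) - 2803/(5565*(w + 7)) + 1/(12*(w + 1)) + 7/(60*(w - 3)) - 5/(84*w).
Integrate each term; A/(w−a) gives A·log|w−a|; the (Bw+D)/(w²+p²) term gives a log and an atan.

-5*log(w)/84 + 7*log(w - 3)/60 + log(w + 1)/12 - 2803*log(w + 7)/5565 + 77*log(w**2 + 4)/424 + 11*atan(w/2)/106 + C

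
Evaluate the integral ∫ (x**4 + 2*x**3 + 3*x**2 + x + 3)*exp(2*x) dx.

Use integration by parts with u = x**4 + 2*x**3 + 3*x**2 + x + 3, dv = exp(2*x) dx, so v = exp(2*x)/2.
Apply parts 4 times (tabular method): alternate signs, differentiate u down to 0, integrate dv up.

(x**4 + 3*x**2 - 2*x + 4)*exp(2*x)/2 + C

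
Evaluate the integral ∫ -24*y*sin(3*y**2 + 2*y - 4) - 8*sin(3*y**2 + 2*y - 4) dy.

4*cos(3*y**2 + 2*y - 4) + C

Let u = 3*y**2 + 2*y - 4, so du = (6*y + 2) dy.
Rewriting, the integral becomes -4·∫ sin(u) du = -4·-cos(u).
Substituting back, u = 3*y**2 + 2*y - 4.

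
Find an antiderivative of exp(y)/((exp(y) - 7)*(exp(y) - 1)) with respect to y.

Let u = e^y, du = e^y dy.
The integral becomes ∫ du/((u-7)(u-1)); decompose into partial fractions.

log(exp(y) - 7)/6 - log(exp(y) - 1)/6 + C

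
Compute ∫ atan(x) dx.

x*atan(x) - log(x**2 + 1)/2 + C

Use integration by parts with u = arctan(x), dv = dx.
Then du = 1/(x**2 + 1) dx.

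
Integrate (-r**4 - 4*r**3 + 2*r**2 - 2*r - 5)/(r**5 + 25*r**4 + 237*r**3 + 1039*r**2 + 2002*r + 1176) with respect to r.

log(r + 1)/270 - 35*log(r + 4)/54 - 353*log(r + 6)/10 + 629*log(r + 7)/18 - 461/(9*r + 63) + C

Factor the denominator: (r + 1)*(r + 4)*(r + 6)*(r + 7)**2.
Partial-fraction decomposition: 629/(18*(r + 7)) + 461/(9*(r + 7)**2) - 353/(10*(r + 6)) - 35/(54*(r + 4)) + 1/(270*(r + 1)).
Integrate each term; A/(r−a) gives A·log|r−a|; A/(r−a)² gives −A/(r−a).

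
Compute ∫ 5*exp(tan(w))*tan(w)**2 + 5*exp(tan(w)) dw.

Let u = tan(w), so du = (tan(w)**2 + 1) dw.
Rewriting, the integral becomes 5·∫ e^u du = 5·e^u.
Substituting back, u = tan(w).

5*exp(tan(w)) + C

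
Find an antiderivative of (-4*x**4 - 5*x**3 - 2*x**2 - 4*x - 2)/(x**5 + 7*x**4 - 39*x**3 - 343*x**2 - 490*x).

Factor the denominator: x*(x - 7)*(x + 2)*(x + 5)*(x + 7).
Partial-fraction decomposition: -7961/(980*(x + 7)) + 1907/(360*(x + 5)) - 13/(135*(x + 2)) - 11447/(10584*(x - 7)) + 1/(245*x).
Integrate each term: A/(x−a) contributes A·log|x−a|.

log(x)/245 - 11447*log(x - 7)/10584 - 13*log(x + 2)/135 + 1907*log(x + 5)/360 - 7961*log(x + 7)/980 + C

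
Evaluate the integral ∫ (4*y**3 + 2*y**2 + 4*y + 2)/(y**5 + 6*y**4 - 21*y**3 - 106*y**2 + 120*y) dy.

Factor the denominator: y*(y - 4)*(y - 1)*(y + 5)*(y + 6).
Partial-fraction decomposition: -407/(210*(y + 6)) + 26/(15*(y + 5)) - 2/(21*(y - 1)) + 17/(60*(y - 4)) + 1/(60*y).
Integrate each term: A/(y−a) contributes A·log|y−a|.

log(y)/60 + 17*log(y - 4)/60 - 2*log(y - 1)/21 + 26*log(y + 5)/15 - 407*log(y + 6)/210 + C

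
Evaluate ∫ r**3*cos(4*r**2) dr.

r**2*sin(4*r**2)/8 + cos(4*r**2)/32 + C

Let u = r², du = 2r dr; rewrite as (1/2)∫ u^1·cos(4u) du.
Now integrate by parts 1 time.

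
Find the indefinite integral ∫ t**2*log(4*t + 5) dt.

Use integration by parts with u = log(4*t + 5), dv = t**2 dt.
Then du = 4/(4*t + 5) dt and v = t**3/3.

t**3*log(4*t + 5)/3 - t**3/9 + 5*t**2/24 - 25*t/48 + 125*log(4*t + 5)/192 + C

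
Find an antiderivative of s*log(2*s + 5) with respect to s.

s**2*log(2*s + 5)/2 - s**2/4 + 5*s/4 - 25*log(2*s + 5)/8 + C

Use integration by parts with u = log(2*s + 5), dv = s ds.
Then du = 2/(2*s + 5) ds and v = s**2/2.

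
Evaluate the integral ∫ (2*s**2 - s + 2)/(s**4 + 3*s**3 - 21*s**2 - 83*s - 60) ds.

Factor the denominator: (s - 5)*(s + 1)*(s + 3)*(s + 4).
Partial-fraction decomposition: -38/(27*(s + 4)) + 23/(16*(s + 3)) - 5/(36*(s + 1)) + 47/(432*(s - 5)).
Integrate each term: A/(s−a) contributes A·log|s−a|.

47*log(s - 5)/432 - 5*log(s + 1)/36 + 23*log(s + 3)/16 - 38*log(s + 4)/27 + C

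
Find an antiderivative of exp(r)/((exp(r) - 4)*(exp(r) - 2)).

Let u = e^r, du = e^r dr.
The integral becomes ∫ du/((u-4)(u-2)); decompose into partial fractions.

log(exp(r) - 4)/2 - log(exp(r) - 2)/2 + C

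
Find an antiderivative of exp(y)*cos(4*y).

4*exp(y)*sin(4*y)/17 + exp(y)*cos(4*y)/17 + C

Let I denote the integral. Integrate by parts with u = cos(4*y), dv = exp(y) dy, so v = exp(y): I = exp(y)*cos(4*y) + 4·∫ exp(y)*sin(4*y) dy.
Apply parts again with u = sin(4*y), dv = exp(y) dy: ∫ exp(y)*sin(4*y) dy = exp(y)*sin(4*y) − 4·I. Substituting back brings back I: I = 4*exp(y)*sin(4*y) + exp(y)*cos(4*y) − 16·I.
Solving for I: (1 + 16)·I equals the remaining terms, so I = (1/17)·(4*exp(y)*sin(4*y) + exp(y)*cos(4*y)).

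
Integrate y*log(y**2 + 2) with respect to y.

y**2*log(y**2 + 2)/2 - y**2/2 + log(y**2 + 2) + C

Let u = y**2 + 2, so du = (2*y) dy.
The integral becomes (1/2)·∫ log(u) du; integrate by parts with u′=log(u), dv′=du.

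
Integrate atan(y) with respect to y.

Use integration by parts with u = arctan(y), dv = dy.
Then du = 1/(y**2 + 1) dy.

y*atan(y) - log(y**2 + 1)/2 + C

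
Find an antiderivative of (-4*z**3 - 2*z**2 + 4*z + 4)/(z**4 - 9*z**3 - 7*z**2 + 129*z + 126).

Factor the denominator: (z - 7)*(z - 6)*(z + 1)*(z + 3).
Partial-fraction decomposition: -41/(90*(z + 3)) + 1/(56*(z + 1)) + 908/(63*(z - 6)) - 719/(40*(z - 7)).
Integrate each term: A/(z−a) contributes A·log|z−a|.

-719*log(z - 7)/40 + 908*log(z - 6)/63 + log(z + 1)/56 - 41*log(z + 3)/90 + C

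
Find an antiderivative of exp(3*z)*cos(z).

exp(3*z)*sin(z)/10 + 3*exp(3*z)*cos(z)/10 + C

Let I denote the integral. Integrate by parts with u = cos(z), dv = exp(3*z) dz, so v = exp(3*z)/3: I = exp(3*z)*cos(z)/3 + (1/3)·∫ exp(3*z)*sin(z) dz.
Apply parts again with u = sin(z), dv = exp(3*z) dz: ∫ exp(3*z)*sin(z) dz = exp(3*z)*sin(z)/3 − (1/3)·I. Substituting back brings back I: I = exp(3*z)*sin(z)/9 + exp(3*z)*cos(z)/3 − (1/9)·I.
Solving for I: (1 + 1/9)·I equals the remaining terms, so I = (9/10)·(exp(3*z)*sin(z)/9 + exp(3*z)*cos(z)/3).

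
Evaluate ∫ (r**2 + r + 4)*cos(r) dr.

Use integration by parts with u = r**2 + r + 4, dv = cos(r) dr, so v = sin(r).
Apply parts 2 times (tabular method): alternate signs, differentiate u down to 0, integrate dv up.

r**2*sin(r) + r*sin(r) + 2*r*cos(r) + 2*sin(r) + cos(r) + C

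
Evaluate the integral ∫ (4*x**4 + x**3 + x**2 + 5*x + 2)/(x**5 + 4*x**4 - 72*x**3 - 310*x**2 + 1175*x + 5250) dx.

Factor the denominator: (x - 7)*(x - 5)*(x + 5)**2*(x + 6).
Partial-fraction decomposition: 4976/(143*(x + 6)) - 232273/(7200*(x + 5)) + 2377/(120*(x + 5)**2) - 2677/(2200*(x - 5)) + 10033/(3744*(x - 7)).
Integrate each term; A/(x−a) gives A·log|x−a|; A/(x−a)² gives −A/(x−a).

10033*log(x - 7)/3744 - 2677*log(x - 5)/2200 - 232273*log(x + 5)/7200 + 4976*log(x + 6)/143 - 2377/(120*x + 600) + C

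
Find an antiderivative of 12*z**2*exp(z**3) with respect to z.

Let u = z**3, so du = (3*z**2) dz.
Rewriting, the integral becomes 4·∫ e^u du = 4·e^u.
Substituting back, u = z**3.

4*exp(z**3) + C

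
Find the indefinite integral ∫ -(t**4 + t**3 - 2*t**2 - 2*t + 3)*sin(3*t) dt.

t**4*cos(3*t)/3 - 4*t**3*sin(3*t)/9 + t**3*cos(3*t)/3 - t**2*sin(3*t)/3 - 10*t**2*cos(3*t)/9 + 20*t*sin(3*t)/27 - 8*t*cos(3*t)/9 + 8*sin(3*t)/27 + 101*cos(3*t)/81 + C

Use integration by parts with u = t**4 + t**3 - 2*t**2 - 2*t + 3, dv = -sin(3*t) dt, so v = cos(3*t)/3.
Apply parts 4 times (tabular method): alternate signs, differentiate u down to 0, integrate dv up.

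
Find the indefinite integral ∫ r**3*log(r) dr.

Use integration by parts with u = log(r), dv = r**3 dr.
Then du = 1/r dr and v = r**4/4.

r**4*log(r)/4 - r**4/16 + C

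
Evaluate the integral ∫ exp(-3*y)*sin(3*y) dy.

-exp(-3*y)*sin(3*y)/6 - exp(-3*y)*cos(3*y)/6 + C

Let I denote the integral. Integrate by parts with u = sin(3*y), dv = exp(-3*y) dy, so v = -exp(-3*y)/3: I = -exp(-3*y)*sin(3*y)/3 + ∫ exp(-3*y)*cos(3*y) dy.
Apply parts again with u = cos(3*y), dv = exp(-3*y) dy: ∫ exp(-3*y)*cos(3*y) dy = -exp(-3*y)*cos(3*y)/3 − I. Substituting back brings back I: I = -exp(-3*y)*sin(3*y)/3 - exp(-3*y)*cos(3*y)/3 − I.
Solving for I: (1 + 1)·I equals the remaining terms, so I = (1/2)·(-exp(-3*y)*sin(3*y)/3 - exp(-3*y)*cos(3*y)/3).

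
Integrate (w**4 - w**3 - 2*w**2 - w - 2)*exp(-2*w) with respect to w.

(-4*w**4 - 4*w**3 + 2*w**2 + 6*w + 11)*exp(-2*w)/8 + C

Use integration by parts with u = w**4 - w**3 - 2*w**2 - w - 2, dv = exp(-2*w) dw, so v = -exp(-2*w)/2.
Apply parts 4 times (tabular method): alternate signs, differentiate u down to 0, integrate dv up.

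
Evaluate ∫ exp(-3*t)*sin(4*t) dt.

Let I denote the integral. Integrate by parts with u = sin(4*t), dv = exp(-3*t) dt, so v = -exp(-3*t)/3: I = -exp(-3*t)*sin(4*t)/3 + (4/3)·∫ exp(-3*t)*cos(4*t) dt.
Apply parts again with u = cos(4*t), dv = exp(-3*t) dt: ∫ exp(-3*t)*cos(4*t) dt = -exp(-3*t)*cos(4*t)/3 − (4/3)·I. Substituting back brings back I: I = -exp(-3*t)*sin(4*t)/3 - 4*exp(-3*t)*cos(4*t)/9 − (16/9)·I.
Solving for I: (1 + 16/9)·I equals the remaining terms, so I = (9/25)·(-exp(-3*t)*sin(4*t)/3 - 4*exp(-3*t)*cos(4*t)/9).

-3*exp(-3*t)*sin(4*t)/25 - 4*exp(-3*t)*cos(4*t)/25 + C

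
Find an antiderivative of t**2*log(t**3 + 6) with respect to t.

t**3*log(t**3 + 6)/3 - t**3/3 + 2*log(t**3 + 6) + C

Let u = t**3 + 6, so du = (3*t**2) dt.
The integral becomes (1/3)·∫ log(u) du; integrate by parts with u′=log(u), dv′=du.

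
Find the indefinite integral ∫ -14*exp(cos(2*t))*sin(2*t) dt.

Let u = cos(2*t), so du = (-2*sin(2*t)) dt.
Rewriting, the integral becomes 7·∫ e^u du = 7·e^u.
Substituting back, u = cos(2*t).

7*exp(cos(2*t)) + C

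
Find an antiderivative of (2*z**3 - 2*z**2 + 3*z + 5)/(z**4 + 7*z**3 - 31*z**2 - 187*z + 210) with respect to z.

Factor the denominator: (z - 5)*(z - 1)*(z + 6)*(z + 7).
Partial-fraction decomposition: 25/(3*(z + 7)) - 47/(7*(z + 6)) - 1/(28*(z - 1)) + 5/(12*(z - 5)).
Integrate each term: A/(z−a) contributes A·log|z−a|.

5*log(z - 5)/12 - log(z - 1)/28 - 47*log(z + 6)/7 + 25*log(z + 7)/3 + C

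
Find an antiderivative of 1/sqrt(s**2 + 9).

log(s + sqrt(s**2 + 9)) + C

Substitute s = 3·tan(θ), so ds = 3·sec(θ)^2 dθ and the radical becomes sqrt(s**2 + 9) = 3·sec(θ) by the Pythagorean identity.
Integrate the resulting trig expression in θ, then back-substitute tan(θ) = s/3, sec(θ) = sqrt(s**2 + 9)/3 (absorbing any constant into C).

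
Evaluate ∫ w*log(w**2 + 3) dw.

w**2*log(w**2 + 3)/2 - w**2/2 + 3*log(w**2 + 3)/2 + C

Let u = w**2 + 3, so du = (2*w) dw.
The integral becomes (1/2)·∫ log(u) du; integrate by parts with u′=log(u), dv′=du.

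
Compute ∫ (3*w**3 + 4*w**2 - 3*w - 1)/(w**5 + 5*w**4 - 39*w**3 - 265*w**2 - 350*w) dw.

Factor the denominator: w*(w - 7)*(w + 2)*(w + 5)**2.
Partial-fraction decomposition: -421/(3600*(w + 5)) + 29/(20*(w + 5)**2) - 1/(54*(w + 2)) + 401/(3024*(w - 7)) + 1/(350*w).
Integrate each term; A/(w−a) gives A·log|w−a|; A/(w−a)² gives −A/(w−a).

log(w)/350 + 401*log(w - 7)/3024 - log(w + 2)/54 - 421*log(w + 5)/3600 - 29/(20*w + 100) + C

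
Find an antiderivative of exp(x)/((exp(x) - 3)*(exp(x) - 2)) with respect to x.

Let u = e^x, du = e^x dx.
The integral becomes ∫ du/((u-2)(u-3)); decompose into partial fractions.

log(exp(x) - 3) - log(exp(x) - 2) + C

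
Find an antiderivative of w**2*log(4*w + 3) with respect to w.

w**3*log(4*w + 3)/3 - w**3/9 + w**2/8 - 3*w/16 + 9*log(4*w + 3)/64 + C

Use integration by parts with u = log(4*w + 3), dv = w**2 dw.
Then du = 4/(4*w + 3) dw and v = w**3/3.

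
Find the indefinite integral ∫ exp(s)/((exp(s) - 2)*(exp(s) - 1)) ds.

log(exp(s) - 2) - log(exp(s) - 1) + C

Let u = e^s, du = e^s ds.
The integral becomes ∫ du/((u-1)(u-2)); decompose into partial fractions.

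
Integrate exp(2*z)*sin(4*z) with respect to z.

Let I denote the integral. Integrate by parts with u = sin(4*z), dv = exp(2*z) dz, so v = exp(2*z)/2: I = exp(2*z)*sin(4*z)/2 − 2·∫ exp(2*z)*cos(4*z) dz.
Apply parts again with u = cos(4*z), dv = exp(2*z) dz: ∫ exp(2*z)*cos(4*z) dz = exp(2*z)*cos(4*z)/2 + 2·I. Substituting back brings back I: I = exp(2*z)*sin(4*z)/2 - exp(2*z)*cos(4*z) − 4·I.
Solving for I: (1 + 4)·I equals the remaining terms, so I = (1/5)·(exp(2*z)*sin(4*z)/2 - exp(2*z)*cos(4*z)).

exp(2*z)*sin(4*z)/10 - exp(2*z)*cos(4*z)/5 + C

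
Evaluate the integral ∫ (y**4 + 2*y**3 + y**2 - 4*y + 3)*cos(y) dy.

y**4*sin(y) + 2*y**3*sin(y) + 4*y**3*cos(y) - 11*y**2*sin(y) + 6*y**2*cos(y) - 16*y*sin(y) - 22*y*cos(y) + 25*sin(y) - 16*cos(y) + C

Use integration by parts with u = y**4 + 2*y**3 + y**2 - 4*y + 3, dv = cos(y) dy, so v = sin(y).
Apply parts 4 times (tabular method): alternate signs, differentiate u down to 0, integrate dv up.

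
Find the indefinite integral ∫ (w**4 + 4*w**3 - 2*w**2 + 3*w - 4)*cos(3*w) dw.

Use integration by parts with u = w**4 + 4*w**3 - 2*w**2 + 3*w - 4, dv = cos(3*w) dw, so v = sin(3*w)/3.
Apply parts 4 times (tabular method): alternate signs, differentiate u down to 0, integrate dv up.

w**4*sin(3*w)/3 + 4*w**3*sin(3*w)/3 + 4*w**3*cos(3*w)/9 - 10*w**2*sin(3*w)/9 + 4*w**2*cos(3*w)/3 + w*sin(3*w)/9 - 20*w*cos(3*w)/27 - 88*sin(3*w)/81 + cos(3*w)/27 + C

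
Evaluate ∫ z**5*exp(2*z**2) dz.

Let u = z², du = 2z dz; rewrite as (1/2)∫ u^2·exp(2u) du.
Now integrate by parts 2 times.

(2*z**4 - 2*z**2 + 1)*exp(2*z**2)/8 + C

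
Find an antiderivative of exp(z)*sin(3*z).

Let I denote the integral. Integrate by parts with u = sin(3*z), dv = exp(z) dz, so v = exp(z): I = exp(z)*sin(3*z) − 3·∫ exp(z)*cos(3*z) dz.
Apply parts again with u = cos(3*z), dv = exp(z) dz: ∫ exp(z)*cos(3*z) dz = exp(z)*cos(3*z) + 3·I. Substituting back brings back I: I = exp(z)*sin(3*z) - 3*exp(z)*cos(3*z) − 9·I.
Solving for I: (1 + 9)·I equals the remaining terms, so I = (1/10)·(exp(z)*sin(3*z) - 3*exp(z)*cos(3*z)).

exp(z)*sin(3*z)/10 - 3*exp(z)*cos(3*z)/10 + C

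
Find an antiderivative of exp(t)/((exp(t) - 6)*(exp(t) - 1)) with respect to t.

Let u = e^t, du = e^t dt.
The integral becomes ∫ du/((u-1)(u-6)); decompose into partial fractions.

log(exp(t) - 6)/5 - log(exp(t) - 1)/5 + C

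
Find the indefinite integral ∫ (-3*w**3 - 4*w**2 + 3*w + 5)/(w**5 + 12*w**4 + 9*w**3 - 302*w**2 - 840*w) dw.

Factor the denominator: w*(w - 5)*(w + 4)*(w + 6)*(w + 7).
Partial-fraction decomposition: 817/(252*(w + 7)) - 491/(132*(w + 6)) + 121/(216*(w + 4)) - 91/(1188*(w - 5)) - 1/(168*w).
Integrate each term: A/(w−a) contributes A·log|w−a|.

-log(w)/168 - 91*log(w - 5)/1188 + 121*log(w + 4)/216 - 491*log(w + 6)/132 + 817*log(w + 7)/252 + C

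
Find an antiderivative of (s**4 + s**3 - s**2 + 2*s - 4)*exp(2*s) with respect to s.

(4*s**4 - 4*s**3 + 2*s**2 + 6*s - 19)*exp(2*s)/8 + C

Use integration by parts with u = s**4 + s**3 - s**2 + 2*s - 4, dv = exp(2*s) ds, so v = exp(2*s)/2.
Apply parts 4 times (tabular method): alternate signs, differentiate u down to 0, integrate dv up.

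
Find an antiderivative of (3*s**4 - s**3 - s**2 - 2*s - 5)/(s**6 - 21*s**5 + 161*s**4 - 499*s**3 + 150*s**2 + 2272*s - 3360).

Factor the denominator: (s - 7)*(s - 5)*(s - 4)**2*(s - 3)*(s + 2).
Partial-fraction decomposition: -17/(3780*(s + 2)) + 49/(10*(s - 3)) + 1645/(36*(s - 4)) + 75/(2*(s - 4)**2) - 855/(14*(s - 5)) + 283/(27*(s - 7)).
Integrate each term; A/(s−a) gives A·log|s−a|; A/(s−a)² gives −A/(s−a).

283*log(s - 7)/27 - 855*log(s - 5)/14 + 1645*log(s - 4)/36 + 49*log(s - 3)/10 - 17*log(s + 2)/3780 - 75/(2*s - 8) + C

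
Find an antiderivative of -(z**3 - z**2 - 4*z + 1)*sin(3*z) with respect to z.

z**3*cos(3*z)/3 - z**2*sin(3*z)/3 - z**2*cos(3*z)/3 + 2*z*sin(3*z)/9 - 14*z*cos(3*z)/9 + 14*sin(3*z)/27 + 11*cos(3*z)/27 + C

Use integration by parts with u = z**3 - z**2 - 4*z + 1, dv = -sin(3*z) dz, so v = cos(3*z)/3.
Apply parts 3 times (tabular method): alternate signs, differentiate u down to 0, integrate dv up.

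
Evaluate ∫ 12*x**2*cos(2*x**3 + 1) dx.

Let u = 2*x**3 + 1, so du = (6*x**2) dx.
Rewriting, the integral becomes 2·∫ cos(u) du = 2·sin(u).
Substituting back, u = 2*x**3 + 1.

2*sin(2*x**3 + 1) + C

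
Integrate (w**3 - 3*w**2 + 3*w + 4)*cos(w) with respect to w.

w**3*sin(w) - 3*w**2*sin(w) + 3*w**2*cos(w) - 3*w*sin(w) - 6*w*cos(w) + 10*sin(w) - 3*cos(w) + C

Use integration by parts with u = w**3 - 3*w**2 + 3*w + 4, dv = cos(w) dw, so v = sin(w).
Apply parts 3 times (tabular method): alternate signs, differentiate u down to 0, integrate dv up.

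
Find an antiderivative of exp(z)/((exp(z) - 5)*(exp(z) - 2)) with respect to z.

log(exp(z) - 5)/3 - log(exp(z) - 2)/3 + C

Let u = e^z, du = e^z dz.
The integral becomes ∫ du/((u-2)(u-5)); decompose into partial fractions.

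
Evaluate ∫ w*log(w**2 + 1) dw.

w**2*log(w**2 + 1)/2 - w**2/2 + log(w**2 + 1)/2 + C

Let u = w**2 + 1, so du = (2*w) dw.
The integral becomes (1/2)·∫ log(u) du; integrate by parts with u′=log(u), dv′=du.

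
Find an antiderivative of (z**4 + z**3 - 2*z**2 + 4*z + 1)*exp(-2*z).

Use integration by parts with u = z**4 + z**3 - 2*z**2 + 4*z + 1, dv = exp(-2*z) dz, so v = -exp(-2*z)/2.
Apply parts 4 times (tabular method): alternate signs, differentiate u down to 0, integrate dv up.

(-4*z**4 - 12*z**3 - 10*z**2 - 26*z - 17)*exp(-2*z)/8 + C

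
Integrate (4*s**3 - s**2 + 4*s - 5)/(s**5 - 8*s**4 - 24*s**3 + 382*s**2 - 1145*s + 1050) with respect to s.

Factor the denominator: (s - 5)**2*(s - 3)*(s - 2)*(s + 7).
Partial-fraction decomposition: -727/(6480*(s + 7)) - 31/(81*(s - 2)) + 53/(20*(s - 3)) - 931/(432*(s - 5)) + 245/(36*(s - 5)**2).
Integrate each term; A/(s−a) gives A·log|s−a|; A/(s−a)² gives −A/(s−a).

-931*log(s - 5)/432 + 53*log(s - 3)/20 - 31*log(s - 2)/81 - 727*log(s + 7)/6480 - 245/(36*s - 180) + C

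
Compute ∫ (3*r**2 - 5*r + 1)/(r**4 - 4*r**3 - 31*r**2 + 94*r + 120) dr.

Factor the denominator: (r - 6)*(r - 4)*(r + 1)*(r + 5).
Partial-fraction decomposition: -101/(396*(r + 5)) + 9/(140*(r + 1)) - 29/(90*(r - 4)) + 79/(154*(r - 6)).
Integrate each term: A/(r−a) contributes A·log|r−a|.

79*log(r - 6)/154 - 29*log(r - 4)/90 + 9*log(r + 1)/140 - 101*log(r + 5)/396 + C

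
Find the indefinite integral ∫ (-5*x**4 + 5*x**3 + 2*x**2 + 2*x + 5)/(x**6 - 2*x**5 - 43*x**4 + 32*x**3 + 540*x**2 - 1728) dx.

Factor the denominator: (x - 6)*(x - 4)*(x - 2)*(x + 3)**2*(x + 4).
Partial-fraction decomposition: 1571/(480*(x + 4)) - 299431/(99225*(x + 3)) + 523/(315*(x + 3)**2) - 23/(1200*(x - 2)) + 915/(1568*(x - 4)) - 5311/(6480*(x - 6)).
Integrate each term; A/(x−a) gives A·log|x−a|; A/(x−a)² gives −A/(x−a).

-5311*log(x - 6)/6480 + 915*log(x - 4)/1568 - 23*log(x - 2)/1200 - 299431*log(x + 3)/99225 + 1571*log(x + 4)/480 - 523/(315*x + 945) + C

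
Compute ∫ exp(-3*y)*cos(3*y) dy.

exp(-3*y)*sin(3*y)/6 - exp(-3*y)*cos(3*y)/6 + C

Let I denote the integral. Integrate by parts with u = cos(3*y), dv = exp(-3*y) dy, so v = -exp(-3*y)/3: I = -exp(-3*y)*cos(3*y)/3 − ∫ exp(-3*y)*sin(3*y) dy.
Apply parts again with u = sin(3*y), dv = exp(-3*y) dy: ∫ exp(-3*y)*sin(3*y) dy = -exp(-3*y)*sin(3*y)/3 + I. Substituting back brings back I: I = exp(-3*y)*sin(3*y)/3 - exp(-3*y)*cos(3*y)/3 − I.
Solving for I: (1 + 1)·I equals the remaining terms, so I = (1/2)·(exp(-3*y)*sin(3*y)/3 - exp(-3*y)*cos(3*y)/3).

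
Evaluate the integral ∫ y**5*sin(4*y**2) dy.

Let u = y², du = 2y dy; rewrite as (1/2)∫ u^2·sin(4u) du.
Now integrate by parts 2 times.

-y**4*cos(4*y**2)/8 + y**2*sin(4*y**2)/16 + cos(4*y**2)/64 + C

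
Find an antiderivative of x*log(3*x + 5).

x**2*log(3*x + 5)/2 - x**2/4 + 5*x/6 - 25*log(3*x + 5)/18 + C

Use integration by parts with u = log(3*x + 5), dv = x dx.
Then du = 3/(3*x + 5) dx and v = x**2/2.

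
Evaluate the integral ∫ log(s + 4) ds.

s*log(s + 4) - s + 4*log(s + 4) + C

Use integration by parts with u = log(s + 4), dv = ds.
Then du = 1/(s + 4) ds and v = s.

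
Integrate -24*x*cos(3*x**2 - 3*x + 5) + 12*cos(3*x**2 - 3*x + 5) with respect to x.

Let u = 3*x**2 - 3*x + 5, so du = (6*x - 3) dx.
Rewriting, the integral becomes -4·∫ cos(u) du = -4·sin(u).
Substituting back, u = 3*x**2 - 3*x + 5.

-4*sin(3*x**2 - 3*x + 5) + C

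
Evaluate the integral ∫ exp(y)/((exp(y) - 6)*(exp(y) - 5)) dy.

Let u = e^y, du = e^y dy.
The integral becomes ∫ du/((u-5)(u-6)); decompose into partial fractions.

log(exp(y) - 6) - log(exp(y) - 5) + C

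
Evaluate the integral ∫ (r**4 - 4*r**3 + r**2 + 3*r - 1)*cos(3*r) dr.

r**4*sin(3*r)/3 - 4*r**3*sin(3*r)/3 + 4*r**3*cos(3*r)/9 - r**2*sin(3*r)/9 - 4*r**2*cos(3*r)/3 + 17*r*sin(3*r)/9 - 2*r*cos(3*r)/27 - 25*sin(3*r)/81 + 17*cos(3*r)/27 + C

Use integration by parts with u = r**4 - 4*r**3 + r**2 + 3*r - 1, dv = cos(3*r) dr, so v = sin(3*r)/3.
Apply parts 4 times (tabular method): alternate signs, differentiate u down to 0, integrate dv up.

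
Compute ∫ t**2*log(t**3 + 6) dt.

t**3*log(t**3 + 6)/3 - t**3/3 + 2*log(t**3 + 6) + C

Let u = t**3 + 6, so du = (3*t**2) dt.
The integral becomes (1/3)·∫ log(u) du; integrate by parts with u′=log(u), dv′=du.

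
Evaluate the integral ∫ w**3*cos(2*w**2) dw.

w**2*sin(2*w**2)/4 + cos(2*w**2)/8 + C

Let u = w², du = 2w dw; rewrite as (1/2)∫ u^1·cos(2u) du.
Now integrate by parts 1 time.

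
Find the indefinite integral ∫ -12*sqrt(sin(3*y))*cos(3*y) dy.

Let u = sin(3*y), so du = (3*cos(3*y)) dy.
Rewriting, the integral becomes -4·∫ √u du = -4·(2/3)u^(3/2).
Substituting back, u = sin(3*y).

-8*sin(3*y)**(3/2)/3 + C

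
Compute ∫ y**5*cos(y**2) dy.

y**4*sin(y**2)/2 + y**2*cos(y**2) - sin(y**2) + C

Let u = y², du = 2y dy; rewrite as (1/2)∫ u^2·cos(1u) du.
Now integrate by parts 2 times.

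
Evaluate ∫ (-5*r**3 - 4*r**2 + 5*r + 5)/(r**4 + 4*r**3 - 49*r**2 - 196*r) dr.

Factor the denominator: r*(r - 7)*(r + 4)*(r + 7).
Partial-fraction decomposition: -1489/(294*(r + 7)) + 241/(132*(r + 4)) - 1871/(1078*(r - 7)) - 5/(196*r).
Integrate each term: A/(r−a) contributes A·log|r−a|.

-5*log(r)/196 - 1871*log(r - 7)/1078 + 241*log(r + 4)/132 - 1489*log(r + 7)/294 + C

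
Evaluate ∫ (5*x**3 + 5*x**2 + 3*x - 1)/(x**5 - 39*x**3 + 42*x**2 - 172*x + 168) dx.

Factor the denominator: (x - 6)*(x - 1)*(x + 7)*(x**2 + 4).
Partial-fraction decomposition: -(1701*x - 2314)/(10600*(x**2 + 4)) - 373/(1378*(x + 7)) - 3/(50*(x - 1)) + 1277/(2600*(x - 6)).
Integrate each term; A/(x−a) gives A·log|x−a|; the (Bx+D)/(x²+p²) term gives a log and an atan.

1277*log(x - 6)/2600 - 3*log(x - 1)/50 - 373*log(x + 7)/1378 - 1701*log(x**2 + 4)/21200 + 1157*atan(x/2)/10600 + C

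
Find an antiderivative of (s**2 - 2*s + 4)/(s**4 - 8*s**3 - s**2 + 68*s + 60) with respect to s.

log(s - 6)/2 - 19*log(s - 5)/42 + log(s + 1)/6 - 3*log(s + 2)/14 + C

Factor the denominator: (s - 6)*(s - 5)*(s + 1)*(s + 2).
Partial-fraction decomposition: -3/(14*(s + 2)) + 1/(6*(s + 1)) - 19/(42*(s - 5)) + 1/(2*(s - 6)).
Integrate each term: A/(s−a) contributes A·log|s−a|.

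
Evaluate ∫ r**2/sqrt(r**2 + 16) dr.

Substitute r = 4·tan(θ), so dr = 4·sec(θ)^2 dθ and the radical becomes sqrt(r**2 + 16) = 4·sec(θ) by the Pythagorean identity.
Integrate the resulting trig expression in θ, then back-substitute tan(θ) = r/4, sec(θ) = sqrt(r**2 + 16)/4 (absorbing any constant into C).

r*sqrt(r**2 + 16)/2 - 8*log(r + sqrt(r**2 + 16)) + C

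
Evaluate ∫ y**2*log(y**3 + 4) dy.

Let u = y**3 + 4, so du = (3*y**2) dy.
The integral becomes (1/3)·∫ log(u) du; integrate by parts with u′=log(u), dv′=du.

y**3*log(y**3 + 4)/3 - y**3/3 + 4*log(y**3 + 4)/3 + C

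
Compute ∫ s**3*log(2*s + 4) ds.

Use integration by parts with u = log(2*s + 4), dv = s**3 ds.
Then du = 2/(2*s + 4) ds and v = s**4/4.

s**4*log(2*s + 4)/4 - s**4/16 + s**3/6 - s**2/2 + 2*s - 4*log(s + 2) + C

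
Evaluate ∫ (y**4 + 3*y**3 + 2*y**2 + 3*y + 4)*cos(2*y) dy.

Use integration by parts with u = y**4 + 3*y**3 + 2*y**2 + 3*y + 4, dv = cos(2*y) dy, so v = sin(2*y)/2.
Apply parts 4 times (tabular method): alternate signs, differentiate u down to 0, integrate dv up.

y**4*sin(2*y)/2 + 3*y**3*sin(2*y)/2 + y**3*cos(2*y) - y**2*sin(2*y)/2 + 9*y**2*cos(2*y)/4 - 3*y*sin(2*y)/4 - y*cos(2*y)/2 + 9*sin(2*y)/4 - 3*cos(2*y)/8 + C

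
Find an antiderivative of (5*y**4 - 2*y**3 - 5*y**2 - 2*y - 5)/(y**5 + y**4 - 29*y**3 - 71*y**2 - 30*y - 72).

5851*log(y - 6)/3330 - 83*log(y + 3)/18 + 1331*log(y + 4)/170 + 31*log(y**2 + 1)/2516 - 73*atan(y)/1258 + C

Factor the denominator: (y - 6)*(y + 3)*(y + 4)*(y**2 + 1).
Partial-fraction decomposition: (31*y - 73)/(1258*(y**2 + 1)) + 1331/(170*(y + 4)) - 83/(18*(y + 3)) + 5851/(3330*(y - 6)).
Integrate each term; A/(y−a) gives A·log|y−a|; the (By+D)/(y²+p²) term gives a log and an atan.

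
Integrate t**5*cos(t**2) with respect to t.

Let u = t², du = 2t dt; rewrite as (1/2)∫ u^2·cos(1u) du.
Now integrate by parts 2 times.

t**4*sin(t**2)/2 + t**2*cos(t**2) - sin(t**2) + C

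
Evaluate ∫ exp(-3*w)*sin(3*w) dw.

-exp(-3*w)*sin(3*w)/6 - exp(-3*w)*cos(3*w)/6 + C

Let I denote the integral. Integrate by parts with u = sin(3*w), dv = exp(-3*w) dw, so v = -exp(-3*w)/3: I = -exp(-3*w)*sin(3*w)/3 + ∫ exp(-3*w)*cos(3*w) dw.
Apply parts again with u = cos(3*w), dv = exp(-3*w) dw: ∫ exp(-3*w)*cos(3*w) dw = -exp(-3*w)*cos(3*w)/3 − I. Substituting back brings back I: I = -exp(-3*w)*sin(3*w)/3 - exp(-3*w)*cos(3*w)/3 − I.
Solving for I: (1 + 1)·I equals the remaining terms, so I = (1/2)·(-exp(-3*w)*sin(3*w)/3 - exp(-3*w)*cos(3*w)/3).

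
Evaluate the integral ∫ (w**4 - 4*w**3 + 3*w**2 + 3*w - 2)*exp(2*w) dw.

Use integration by parts with u = w**4 - 4*w**3 + 3*w**2 + 3*w - 2, dv = exp(2*w) dw, so v = exp(2*w)/2.
Apply parts 4 times (tabular method): alternate signs, differentiate u down to 0, integrate dv up.

(2*w**4 - 12*w**3 + 24*w**2 - 18*w + 5)*exp(2*w)/4 + C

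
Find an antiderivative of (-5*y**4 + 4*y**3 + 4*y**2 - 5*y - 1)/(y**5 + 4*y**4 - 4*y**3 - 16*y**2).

19*log(y)/64 - 43*log(y - 2)/96 + 87*log(y + 2)/32 - 1453*log(y + 4)/192 - 1/(16*y) + C

Factor the denominator: y**2*(y - 2)*(y + 2)*(y + 4).
Partial-fraction decomposition: -1453/(192*(y + 4)) + 87/(32*(y + 2)) - 43/(96*(y - 2)) + 19/(64*y) + 1/(16*y**2).
Integrate each term; A/(y−a) gives A·log|y−a|; A/(y−a)² gives −A/(y−a).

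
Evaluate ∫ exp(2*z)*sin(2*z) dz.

Let I denote the integral. Integrate by parts with u = sin(2*z), dv = exp(2*z) dz, so v = exp(2*z)/2: I = exp(2*z)*sin(2*z)/2 − ∫ exp(2*z)*cos(2*z) dz.
Apply parts again with u = cos(2*z), dv = exp(2*z) dz: ∫ exp(2*z)*cos(2*z) dz = exp(2*z)*cos(2*z)/2 + I. Substituting back brings back I: I = exp(2*z)*sin(2*z)/2 - exp(2*z)*cos(2*z)/2 − I.
Solving for I: (1 + 1)·I equals the remaining terms, so I = (1/2)·(exp(2*z)*sin(2*z)/2 - exp(2*z)*cos(2*z)/2).

exp(2*z)*sin(2*z)/4 - exp(2*z)*cos(2*z)/4 + C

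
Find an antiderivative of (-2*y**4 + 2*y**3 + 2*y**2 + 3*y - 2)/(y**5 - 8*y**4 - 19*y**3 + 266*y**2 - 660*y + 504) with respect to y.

-3999*log(y - 7)/1300 + 83*log(y - 3)/36 - 333*log(y - 2)/400 - 743*log(y + 6)/1872 + 1/(10*y - 20) + C

Factor the denominator: (y - 7)*(y - 3)*(y - 2)**2*(y + 6).
Partial-fraction decomposition: -743/(1872*(y + 6)) - 333/(400*(y - 2)) - 1/(10*(y - 2)**2) + 83/(36*(y - 3)) - 3999/(1300*(y - 7)).
Integrate each term; A/(y−a) gives A·log|y−a|; A/(y−a)² gives −A/(y−a).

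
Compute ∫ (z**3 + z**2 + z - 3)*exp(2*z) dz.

Use integration by parts with u = z**3 + z**2 + z - 3, dv = exp(2*z) dz, so v = exp(2*z)/2.
Apply parts 3 times (tabular method): alternate signs, differentiate u down to 0, integrate dv up.

(4*z**3 - 2*z**2 + 6*z - 15)*exp(2*z)/8 + C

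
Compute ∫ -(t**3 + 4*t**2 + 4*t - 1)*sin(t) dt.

t**3*cos(t) - 3*t**2*sin(t) + 4*t**2*cos(t) - 8*t*sin(t) - 2*t*cos(t) + 2*sin(t) - 9*cos(t) + C

Use integration by parts with u = t**3 + 4*t**2 + 4*t - 1, dv = -sin(t) dt, so v = cos(t).
Apply parts 3 times (tabular method): alternate signs, differentiate u down to 0, integrate dv up.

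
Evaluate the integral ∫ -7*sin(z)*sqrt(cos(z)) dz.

14*cos(z)**(3/2)/3 + C

Let u = cos(z), so du = (-sin(z)) dz.
Rewriting, the integral becomes 7·∫ √u du = 7·(2/3)u^(3/2).
Substituting back, u = cos(z).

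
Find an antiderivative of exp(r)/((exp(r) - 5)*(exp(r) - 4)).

log(exp(r) - 5) - log(exp(r) - 4) + C

Let u = e^r, du = e^r dr.
The integral becomes ∫ du/((u-5)(u-4)); decompose into partial fractions.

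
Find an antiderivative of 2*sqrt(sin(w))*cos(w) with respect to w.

4*sin(w)**(3/2)/3 + C

Let u = sin(w), so du = (cos(w)) dw.
Rewriting, the integral becomes 2·∫ √u du = 2·(2/3)u^(3/2).
Substituting back, u = sin(w).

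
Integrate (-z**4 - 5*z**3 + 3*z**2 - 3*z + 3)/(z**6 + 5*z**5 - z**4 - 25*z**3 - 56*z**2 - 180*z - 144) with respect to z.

-5*log(z - 3)/56 - 13*log(z + 1)/120 + 31*log(z + 3)/52 - 127*log(z + 4)/420 - 5*log(z**2 + 4)/104 - 17*atan(z/2)/130 + C

Factor the denominator: (z - 3)*(z + 1)*(z + 3)*(z + 4)*(z**2 + 4).
Partial-fraction decomposition: -(25*z + 68)/(260*(z**2 + 4)) - 127/(420*(z + 4)) + 31/(52*(z + 3)) - 13/(120*(z + 1)) - 5/(56*(z - 3)).
Integrate each term; A/(z−a) gives A·log|z−a|; the (Bz+D)/(z²+p²) term gives a log and an atan.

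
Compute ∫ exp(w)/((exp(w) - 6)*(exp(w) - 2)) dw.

log(exp(w) - 6)/4 - log(exp(w) - 2)/4 + C

Let u = e^w, du = e^w dw.
The integral becomes ∫ du/((u-6)(u-2)); decompose into partial fractions.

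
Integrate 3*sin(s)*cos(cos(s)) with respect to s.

-3*sin(cos(s)) + C

Let u = cos(s), so du = (-sin(s)) ds.
Rewriting, the integral becomes -3·∫ cos(u) du = -3·sin(u).
Substituting back, u = cos(s).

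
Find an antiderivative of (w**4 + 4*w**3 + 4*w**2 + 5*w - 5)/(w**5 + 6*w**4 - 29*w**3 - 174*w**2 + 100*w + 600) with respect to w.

83*log(w - 5)/154 - 23*log(w - 2)/224 - 5*log(w + 2)/112 - 13*log(w + 5)/14 + 541*log(w + 6)/352 + C

Factor the denominator: (w - 5)*(w - 2)*(w + 2)*(w + 5)*(w + 6).
Partial-fraction decomposition: 541/(352*(w + 6)) - 13/(14*(w + 5)) - 5/(112*(w + 2)) - 23/(224*(w - 2)) + 83/(154*(w - 5)).
Integrate each term: A/(w−a) contributes A·log|w−a|.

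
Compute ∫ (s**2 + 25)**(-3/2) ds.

Substitute s = 5·tan(θ), so ds = 5·sec(θ)^2 dθ and the radical becomes sqrt(s**2 + 25) = 5·sec(θ) by the Pythagorean identity.
Integrate the resulting trig expression in θ, then back-substitute tan(θ) = s/5, sec(θ) = sqrt(s**2 + 25)/5 (absorbing any constant into C).

s/(25*sqrt(s**2 + 25)) + C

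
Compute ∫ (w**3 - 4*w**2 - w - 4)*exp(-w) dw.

(-w**3 + w**2 + 3*w + 7)*exp(-w) + C

Use integration by parts with u = w**3 - 4*w**2 - w - 4, dv = exp(-w) dw, so v = -exp(-w).
Apply parts 3 times (tabular method): alternate signs, differentiate u down to 0, integrate dv up.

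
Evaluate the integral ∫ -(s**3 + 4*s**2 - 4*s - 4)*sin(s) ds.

s**3*cos(s) - 3*s**2*sin(s) + 4*s**2*cos(s) - 8*s*sin(s) - 10*s*cos(s) + 10*sin(s) - 12*cos(s) + C

Use integration by parts with u = s**3 + 4*s**2 - 4*s - 4, dv = -sin(s) ds, so v = cos(s).
Apply parts 3 times (tabular method): alternate signs, differentiate u down to 0, integrate dv up.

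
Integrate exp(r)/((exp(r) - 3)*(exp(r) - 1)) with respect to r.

log(exp(r) - 3)/2 - log(exp(r) - 1)/2 + C

Let u = e^r, du = e^r dr.
The integral becomes ∫ du/((u-3)(u-1)); decompose into partial fractions.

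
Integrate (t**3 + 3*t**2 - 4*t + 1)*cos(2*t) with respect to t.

Use integration by parts with u = t**3 + 3*t**2 - 4*t + 1, dv = cos(2*t) dt, so v = sin(2*t)/2.
Apply parts 3 times (tabular method): alternate signs, differentiate u down to 0, integrate dv up.

t**3*sin(2*t)/2 + 3*t**2*sin(2*t)/2 + 3*t**2*cos(2*t)/4 - 11*t*sin(2*t)/4 + 3*t*cos(2*t)/2 - sin(2*t)/4 - 11*cos(2*t)/8 + C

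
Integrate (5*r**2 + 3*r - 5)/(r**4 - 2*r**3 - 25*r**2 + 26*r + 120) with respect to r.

Factor the denominator: (r - 5)*(r - 3)*(r + 2)*(r + 4).
Partial-fraction decomposition: -1/(2*(r + 4)) + 9/(70*(r + 2)) - 7/(10*(r - 3)) + 15/(14*(r - 5)).
Integrate each term: A/(r−a) contributes A·log|r−a|.

15*log(r - 5)/14 - 7*log(r - 3)/10 + 9*log(r + 2)/70 - log(r + 4)/2 + C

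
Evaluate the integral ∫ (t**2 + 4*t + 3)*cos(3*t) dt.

Use integration by parts with u = t**2 + 4*t + 3, dv = cos(3*t) dt, so v = sin(3*t)/3.
Apply parts 2 times (tabular method): alternate signs, differentiate u down to 0, integrate dv up.

t**2*sin(3*t)/3 + 4*t*sin(3*t)/3 + 2*t*cos(3*t)/9 + 25*sin(3*t)/27 + 4*cos(3*t)/9 + C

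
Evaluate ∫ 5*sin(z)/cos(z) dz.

-5*log(cos(z)) + C

Let u = cos(z), so du = (-sin(z)) dz.
Rewriting, the integral becomes -5·∫ 1/u du = -5·log(u).
Substituting back, u = cos(z).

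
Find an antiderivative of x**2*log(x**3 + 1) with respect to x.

x**3*log(x**3 + 1)/3 - x**3/3 + log(x**3 + 1)/3 + C

Let u = x**3 + 1, so du = (3*x**2) dx.
The integral becomes (1/3)·∫ log(u) du; integrate by parts with u′=log(u), dv′=du.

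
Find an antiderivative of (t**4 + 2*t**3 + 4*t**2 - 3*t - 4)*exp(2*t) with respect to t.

Use integration by parts with u = t**4 + 2*t**3 + 4*t**2 - 3*t - 4, dv = exp(2*t) dt, so v = exp(2*t)/2.
Apply parts 4 times (tabular method): alternate signs, differentiate u down to 0, integrate dv up.

(2*t**4 + 8*t**2 - 14*t - 1)*exp(2*t)/4 + C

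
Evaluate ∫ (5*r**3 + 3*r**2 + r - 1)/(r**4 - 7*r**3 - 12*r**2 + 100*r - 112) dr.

Factor the denominator: (r - 7)*(r - 2)**2*(r + 4).
Partial-fraction decomposition: 277/(396*(r + 4)) - 2243/(900*(r - 2)) - 53/(30*(r - 2)**2) + 1868/(275*(r - 7)).
Integrate each term; A/(r−a) gives A·log|r−a|; A/(r−a)² gives −A/(r−a).

1868*log(r - 7)/275 - 2243*log(r - 2)/900 + 277*log(r + 4)/396 + 53/(30*r - 60) + C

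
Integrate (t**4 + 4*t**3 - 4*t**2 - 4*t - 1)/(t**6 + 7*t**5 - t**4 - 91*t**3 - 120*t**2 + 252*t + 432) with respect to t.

Factor the denominator: (t - 3)*(t - 2)*(t + 2)*(t + 3)**2*(t + 4).
Partial-fraction decomposition: 7/(12*(t + 4)) - 7/(225*(t + 3)) + 26/(15*(t + 3)**2) - 5/(8*(t + 2)) - 23/(600*(t - 2)) + 1/(9*(t - 3)).
Integrate each term; A/(t−a) gives A·log|t−a|; A/(t−a)² gives −A/(t−a).

log(t - 3)/9 - 23*log(t - 2)/600 - 5*log(t + 2)/8 - 7*log(t + 3)/225 + 7*log(t + 4)/12 - 26/(15*t + 45) + C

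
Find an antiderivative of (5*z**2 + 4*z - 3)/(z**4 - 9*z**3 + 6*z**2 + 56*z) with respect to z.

Factor the denominator: z*(z - 7)*(z - 4)*(z + 2).
Partial-fraction decomposition: -1/(12*(z + 2)) - 31/(24*(z - 4)) + 10/(7*(z - 7)) - 3/(56*z).
Integrate each term: A/(z−a) contributes A·log|z−a|.

-3*log(z)/56 + 10*log(z - 7)/7 - 31*log(z - 4)/24 - log(z + 2)/12 + C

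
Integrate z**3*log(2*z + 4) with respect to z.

Use integration by parts with u = log(2*z + 4), dv = z**3 dz.
Then du = 2/(2*z + 4) dz and v = z**4/4.

z**4*log(2*z + 4)/4 - z**4/16 + z**3/6 - z**2/2 + 2*z - 4*log(z + 2) + C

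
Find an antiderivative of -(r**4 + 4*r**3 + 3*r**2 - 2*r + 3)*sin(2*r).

r**4*cos(2*r)/2 - r**3*sin(2*r) + 2*r**3*cos(2*r) - 3*r**2*sin(2*r) - 4*r*cos(2*r) + 2*sin(2*r) + 3*cos(2*r)/2 + C

Use integration by parts with u = r**4 + 4*r**3 + 3*r**2 - 2*r + 3, dv = -sin(2*r) dr, so v = cos(2*r)/2.
Apply parts 4 times (tabular method): alternate signs, differentiate u down to 0, integrate dv up.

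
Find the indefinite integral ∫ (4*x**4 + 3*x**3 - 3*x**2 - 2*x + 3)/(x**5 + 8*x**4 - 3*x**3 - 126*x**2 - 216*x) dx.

Factor the denominator: x*(x - 4)*(x + 3)**2*(x + 6).
Partial-fraction decomposition: 1481/(180*(x + 6)) - 2120/(441*(x + 3)) + 25/(7*(x + 3)**2) + 1163/(1960*(x - 4)) - 1/(72*x).
Integrate each term; A/(x−a) gives A·log|x−a|; A/(x−a)² gives −A/(x−a).

-log(x)/72 + 1163*log(x - 4)/1960 - 2120*log(x + 3)/441 + 1481*log(x + 6)/180 - 25/(7*x + 21) + C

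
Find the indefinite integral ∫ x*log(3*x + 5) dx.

x**2*log(3*x + 5)/2 - x**2/4 + 5*x/6 - 25*log(3*x + 5)/18 + C

Use integration by parts with u = log(3*x + 5), dv = x dx.
Then du = 3/(3*x + 5) dx and v = x**2/2.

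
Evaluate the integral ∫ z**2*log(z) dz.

Use integration by parts with u = log(z), dv = z**2 dz.
Then du = 1/z dz and v = z**3/3.

z**3*log(z)/3 - z**3/9 + C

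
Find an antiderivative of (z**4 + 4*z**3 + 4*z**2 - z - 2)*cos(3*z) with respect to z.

Use integration by parts with u = z**4 + 4*z**3 + 4*z**2 - z - 2, dv = cos(3*z) dz, so v = sin(3*z)/3.
Apply parts 4 times (tabular method): alternate signs, differentiate u down to 0, integrate dv up.

z**4*sin(3*z)/3 + 4*z**3*sin(3*z)/3 + 4*z**3*cos(3*z)/9 + 8*z**2*sin(3*z)/9 + 4*z**2*cos(3*z)/3 - 11*z*sin(3*z)/9 + 16*z*cos(3*z)/27 - 70*sin(3*z)/81 - 11*cos(3*z)/27 + C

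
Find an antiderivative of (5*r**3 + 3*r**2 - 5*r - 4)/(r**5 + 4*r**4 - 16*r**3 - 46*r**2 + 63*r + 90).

143*log(r - 3)/192 - 38*log(r - 2)/105 - log(r + 1)/96 + 97*log(r + 3)/120 - 529*log(r + 5)/448 + C

Factor the denominator: (r - 3)*(r - 2)*(r + 1)*(r + 3)*(r + 5).
Partial-fraction decomposition: -529/(448*(r + 5)) + 97/(120*(r + 3)) - 1/(96*(r + 1)) - 38/(105*(r - 2)) + 143/(192*(r - 3)).
Integrate each term: A/(r−a) contributes A·log|r−a|.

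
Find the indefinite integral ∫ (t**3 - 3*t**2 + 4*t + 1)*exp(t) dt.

(t**3 - 6*t**2 + 16*t - 15)*exp(t) + C

Use integration by parts with u = t**3 - 3*t**2 + 4*t + 1, dv = exp(t) dt, so v = exp(t).
Apply parts 3 times (tabular method): alternate signs, differentiate u down to 0, integrate dv up.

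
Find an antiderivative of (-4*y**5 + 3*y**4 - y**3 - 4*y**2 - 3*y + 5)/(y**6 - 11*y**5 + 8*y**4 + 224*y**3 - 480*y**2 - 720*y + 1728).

-142307*log(y - 6)/115200 - 796*log(y - 3)/315 + 35*log(y - 2)/128 + 179*log(y + 2)/2560 - 1627*log(y + 4)/2800 + 27589/(960*y - 5760) + C

Factor the denominator: (y - 6)**2*(y - 3)*(y - 2)*(y + 2)*(y + 4).
Partial-fraction decomposition: -1627/(2800*(y + 4)) + 179/(2560*(y + 2)) + 35/(128*(y - 2)) - 796/(315*(y - 3)) - 142307/(115200*(y - 6)) - 27589/(960*(y - 6)**2).
Integrate each term; A/(y−a) gives A·log|y−a|; A/(y−a)² gives −A/(y−a).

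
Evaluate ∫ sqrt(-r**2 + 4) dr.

r*sqrt(-r**2 + 4)/2 + 2*asin(r/2) + C

Substitute r = 2·sin(θ), so dr = 2·cos(θ) dθ and the radical becomes sqrt(-r**2 + 4) = 2·cos(θ) by the Pythagorean identity.
Integrate the resulting trig expression in θ, then back-substitute θ = asin(r/2), sin(θ) = r/2, cos(θ) = sqrt(-r**2 + 4)/2 (absorbing any constant into C).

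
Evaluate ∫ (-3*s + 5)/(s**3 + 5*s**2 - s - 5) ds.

log(s - 1)/6 - log(s + 1) + 5*log(s + 5)/6 + C

Factor the denominator: (s - 1)*(s + 1)*(s + 5).
Partial-fraction decomposition: 5/(6*(s + 5)) - 1/(s + 1) + 1/(6*(s - 1)).
Integrate each term: A/(s−a) contributes A·log|s−a|.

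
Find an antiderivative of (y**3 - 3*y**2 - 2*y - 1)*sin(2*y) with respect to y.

Use integration by parts with u = y**3 - 3*y**2 - 2*y - 1, dv = sin(2*y) dy, so v = -cos(2*y)/2.
Apply parts 3 times (tabular method): alternate signs, differentiate u down to 0, integrate dv up.

-y**3*cos(2*y)/2 + 3*y**2*sin(2*y)/4 + 3*y**2*cos(2*y)/2 - 3*y*sin(2*y)/2 + 7*y*cos(2*y)/4 - 7*sin(2*y)/8 - cos(2*y)/4 + C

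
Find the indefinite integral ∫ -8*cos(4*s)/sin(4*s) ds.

-2*log(sin(4*s)) + C

Let u = sin(4*s), so du = (4*cos(4*s)) ds.
Rewriting, the integral becomes -2·∫ 1/u du = -2·log(u).
Substituting back, u = sin(4*s).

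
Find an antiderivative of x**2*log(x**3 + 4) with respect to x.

Let u = x**3 + 4, so du = (3*x**2) dx.
The integral becomes (1/3)·∫ log(u) du; integrate by parts with u′=log(u), dv′=du.

x**3*log(x**3 + 4)/3 - x**3/3 + 4*log(x**3 + 4)/3 + C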